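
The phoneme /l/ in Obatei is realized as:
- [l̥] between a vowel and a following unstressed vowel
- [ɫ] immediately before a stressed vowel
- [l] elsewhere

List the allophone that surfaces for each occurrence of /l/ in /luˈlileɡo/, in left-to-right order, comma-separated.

[l], [ɫ], [l̥]

Occurrence 1 (position 1): no conditioning environment matches → elsewhere allophone [l].
Occurrence 2 (position 3): immediately before a stressed vowel → [ɫ].
Occurrence 3 (position 5): between a vowel and a following unstressed vowel → [l̥].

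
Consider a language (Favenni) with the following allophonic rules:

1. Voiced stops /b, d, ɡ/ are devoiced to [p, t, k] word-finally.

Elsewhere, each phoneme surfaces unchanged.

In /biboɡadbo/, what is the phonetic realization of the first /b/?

[b]

/b/ (word-initial) is in the target of rule 1 but the environment (word-finally) is not met → [b].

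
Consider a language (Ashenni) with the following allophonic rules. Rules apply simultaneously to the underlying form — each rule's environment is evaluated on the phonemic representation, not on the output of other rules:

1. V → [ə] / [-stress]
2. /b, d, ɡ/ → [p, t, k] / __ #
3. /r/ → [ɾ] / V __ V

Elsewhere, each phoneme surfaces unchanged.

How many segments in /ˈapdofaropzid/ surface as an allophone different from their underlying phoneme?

Segments that undergo a rule: /o/ → [ə] (rule 1); /a/ → [ə] (rule 1); /r/ → [ɾ] (rule 3); /o/ → [ə] (rule 1); /i/ → [ə] (rule 1); /d/ → [t] (rule 2).
All other segments surface unchanged.

6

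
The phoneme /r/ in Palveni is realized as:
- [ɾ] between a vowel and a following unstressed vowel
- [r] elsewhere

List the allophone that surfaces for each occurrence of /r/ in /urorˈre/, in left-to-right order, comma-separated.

[ɾ], [r], [r]

Occurrence 1 (position 2): between a vowel and a following unstressed vowel → [ɾ].
Occurrence 2 (position 4): no conditioning environment matches → elsewhere allophone [r].
Occurrence 3 (position 5): no conditioning environment matches → elsewhere allophone [r].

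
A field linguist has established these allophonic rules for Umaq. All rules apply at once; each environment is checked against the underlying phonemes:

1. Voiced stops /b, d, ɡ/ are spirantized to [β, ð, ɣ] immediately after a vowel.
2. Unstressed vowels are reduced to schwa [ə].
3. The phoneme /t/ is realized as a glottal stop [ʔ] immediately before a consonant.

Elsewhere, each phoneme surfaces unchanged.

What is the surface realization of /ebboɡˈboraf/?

Rule 2 applies to /e/ (word-initial: in an unstressed syllable) → [ə].
/b/ (between /e/ and /b/): immediately after a vowel, so rule 1 applies → [β].
/b/ (between /b/ and /o/) is in the target of rule 1 but the environment (immediately after a vowel) is not met → [b].
/o/ (between /b/ and /ɡ/): in an unstressed syllable, so rule 2 applies → [ə].
Rule 1 applies to /ɡ/ (between /o/ and /b/: immediately after a vowel) → [ɣ].
/b/ (between /ɡ/ and /o/) fails the environment for rule 1, so it stays [b].
/o/ (between /b/ and /r/) fails the environment for rule 2, so it stays [o].
/r/ (between /o/ and /a/): no rule targets it → [r].
/a/ meets the environment for rule 2 (in an unstressed syllable) → [ə].
/f/ stays [f].

[əβbəɣˈborəf]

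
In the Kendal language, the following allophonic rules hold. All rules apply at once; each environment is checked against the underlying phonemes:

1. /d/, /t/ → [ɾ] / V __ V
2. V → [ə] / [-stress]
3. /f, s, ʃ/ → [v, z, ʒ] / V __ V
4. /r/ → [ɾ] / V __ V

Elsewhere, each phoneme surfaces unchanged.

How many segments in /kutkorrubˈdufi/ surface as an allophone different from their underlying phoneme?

Segments that undergo a rule: /u/ → [ə] (rule 2); /o/ → [ə] (rule 2); /u/ → [ə] (rule 2); /f/ → [v] (rule 3); /i/ → [ə] (rule 2).
All other segments surface unchanged.

5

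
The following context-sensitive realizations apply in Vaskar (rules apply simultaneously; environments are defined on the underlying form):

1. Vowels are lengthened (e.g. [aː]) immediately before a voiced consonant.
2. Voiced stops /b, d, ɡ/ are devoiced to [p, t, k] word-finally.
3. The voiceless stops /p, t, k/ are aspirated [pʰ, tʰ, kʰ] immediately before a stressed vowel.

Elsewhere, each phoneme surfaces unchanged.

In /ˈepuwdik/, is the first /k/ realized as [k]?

/k/ (word-final) is in the target of rule 3 but the environment (immediately before a stressed vowel) is not met → [k].
The actual realization is [k], which matches [k].

Yes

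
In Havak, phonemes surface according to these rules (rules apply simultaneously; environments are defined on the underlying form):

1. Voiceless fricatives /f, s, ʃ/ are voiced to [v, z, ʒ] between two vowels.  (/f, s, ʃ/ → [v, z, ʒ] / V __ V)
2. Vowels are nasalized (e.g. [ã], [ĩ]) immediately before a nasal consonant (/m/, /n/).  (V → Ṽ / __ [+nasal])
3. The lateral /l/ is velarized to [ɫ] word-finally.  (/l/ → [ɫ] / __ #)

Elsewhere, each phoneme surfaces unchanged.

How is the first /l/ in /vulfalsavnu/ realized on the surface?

/l/ (between /u/ and /f/) fails the environment for rule 3, so it stays [l].

[l]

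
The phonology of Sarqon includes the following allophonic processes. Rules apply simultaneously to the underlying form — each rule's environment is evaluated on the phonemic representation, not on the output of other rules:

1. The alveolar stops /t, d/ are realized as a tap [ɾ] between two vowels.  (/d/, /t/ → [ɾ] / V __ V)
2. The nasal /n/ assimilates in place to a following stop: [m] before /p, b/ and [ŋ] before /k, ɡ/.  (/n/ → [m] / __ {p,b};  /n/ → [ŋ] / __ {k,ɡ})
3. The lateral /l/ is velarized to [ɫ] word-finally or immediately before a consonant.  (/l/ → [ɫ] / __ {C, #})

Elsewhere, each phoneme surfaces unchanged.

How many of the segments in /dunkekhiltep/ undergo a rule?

Segments that undergo a rule: /n/ → [ŋ] (rule 2); /l/ → [ɫ] (rule 3).
All other segments surface unchanged.

2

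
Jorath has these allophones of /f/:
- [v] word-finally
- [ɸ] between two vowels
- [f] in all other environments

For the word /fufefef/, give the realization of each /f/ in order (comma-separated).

Occurrence 1 (position 1): no conditioning environment matches → elsewhere allophone [f].
Occurrence 2 (position 3): between two vowels → [ɸ].
Occurrence 3 (position 5): between two vowels → [ɸ].
Occurrence 4 (position 7): word-finally → [v].

[f], [ɸ], [ɸ], [v]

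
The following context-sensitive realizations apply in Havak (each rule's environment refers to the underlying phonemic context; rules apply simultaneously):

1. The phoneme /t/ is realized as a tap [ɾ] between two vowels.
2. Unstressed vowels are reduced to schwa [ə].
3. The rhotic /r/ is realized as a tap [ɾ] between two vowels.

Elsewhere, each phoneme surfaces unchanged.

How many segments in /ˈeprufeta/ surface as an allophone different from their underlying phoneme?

Segments that undergo a rule: /u/ → [ə] (rule 2); /e/ → [ə] (rule 2); /t/ → [ɾ] (rule 1); /a/ → [ə] (rule 2).
All other segments surface unchanged.

4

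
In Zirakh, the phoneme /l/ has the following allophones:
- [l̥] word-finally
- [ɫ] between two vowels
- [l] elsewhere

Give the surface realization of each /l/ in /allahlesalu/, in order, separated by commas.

Occurrence 1 (position 2): no conditioning environment matches → elsewhere allophone [l].
Occurrence 2 (position 3): no conditioning environment matches → elsewhere allophone [l].
Occurrence 3 (position 6): no conditioning environment matches → elsewhere allophone [l].
Occurrence 4 (position 10): between two vowels → [ɫ].

[l], [l], [l], [ɫ]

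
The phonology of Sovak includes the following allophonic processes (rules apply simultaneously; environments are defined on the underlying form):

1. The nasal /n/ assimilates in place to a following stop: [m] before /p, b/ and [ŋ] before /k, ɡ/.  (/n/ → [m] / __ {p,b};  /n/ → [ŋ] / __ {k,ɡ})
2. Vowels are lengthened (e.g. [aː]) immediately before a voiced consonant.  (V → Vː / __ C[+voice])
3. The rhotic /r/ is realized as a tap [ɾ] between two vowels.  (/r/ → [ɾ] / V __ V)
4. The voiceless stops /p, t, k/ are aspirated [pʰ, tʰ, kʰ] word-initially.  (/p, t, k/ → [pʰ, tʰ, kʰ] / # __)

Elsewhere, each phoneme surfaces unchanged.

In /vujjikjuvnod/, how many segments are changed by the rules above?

Segments that undergo a rule: /u/ → [uː] (rule 2); /u/ → [uː] (rule 2); /o/ → [oː] (rule 2).
All other segments surface unchanged.

3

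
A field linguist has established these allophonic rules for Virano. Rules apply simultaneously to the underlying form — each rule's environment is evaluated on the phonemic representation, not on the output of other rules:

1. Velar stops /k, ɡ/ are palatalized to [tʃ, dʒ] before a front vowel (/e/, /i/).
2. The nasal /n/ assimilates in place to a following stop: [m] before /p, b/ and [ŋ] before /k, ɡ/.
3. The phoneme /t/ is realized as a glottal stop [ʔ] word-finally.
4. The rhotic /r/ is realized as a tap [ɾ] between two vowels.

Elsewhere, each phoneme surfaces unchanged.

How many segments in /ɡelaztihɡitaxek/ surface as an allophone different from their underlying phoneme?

Segments that undergo a rule: /ɡ/ → [dʒ] (rule 1); /ɡ/ → [dʒ] (rule 1).
All other segments surface unchanged.

2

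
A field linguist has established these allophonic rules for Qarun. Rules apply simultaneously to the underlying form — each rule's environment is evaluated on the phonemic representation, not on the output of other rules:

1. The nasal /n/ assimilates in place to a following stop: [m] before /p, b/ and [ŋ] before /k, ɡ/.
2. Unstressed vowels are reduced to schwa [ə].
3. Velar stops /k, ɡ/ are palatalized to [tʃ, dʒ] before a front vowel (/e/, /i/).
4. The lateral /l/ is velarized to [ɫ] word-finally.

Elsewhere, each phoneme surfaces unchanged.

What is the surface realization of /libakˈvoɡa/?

/l/ (word-initial) fails the environment for rule 4, so it stays [l].
/i/ (between /l/ and /b/): in an unstressed syllable, so rule 2 applies → [ə].
/b/ stays [b].
/a/ (between /b/ and /k/) occurs in an unstressed syllable → [ə] by rule 2.
/k/ (between /a/ and /v/) is in the target of rule 3 but the environment (before a front vowel) is not met → [k].
/v/ (between /k/ and /o/) is unaffected → [v].
/o/ (between /v/ and /ɡ/) fails the environment for rule 2, so it stays [o].
/ɡ/ (between /o/ and /a/): rule 3 targets it, but not before a front vowel → unchanged [ɡ].
/a/ (word-final): in an unstressed syllable, so rule 2 applies → [ə].

[ləbəkˈvoɡə]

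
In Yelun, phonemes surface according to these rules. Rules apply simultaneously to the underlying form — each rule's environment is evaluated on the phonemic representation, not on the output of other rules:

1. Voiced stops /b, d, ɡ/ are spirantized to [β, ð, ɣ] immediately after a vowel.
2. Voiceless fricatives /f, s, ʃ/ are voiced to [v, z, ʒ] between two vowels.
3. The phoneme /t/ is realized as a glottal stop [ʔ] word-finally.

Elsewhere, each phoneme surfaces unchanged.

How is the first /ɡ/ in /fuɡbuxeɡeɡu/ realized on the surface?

/ɡ/ (between /u/ and /b/) occurs immediately after a vowel → [ɣ] by rule 1.

[ɣ]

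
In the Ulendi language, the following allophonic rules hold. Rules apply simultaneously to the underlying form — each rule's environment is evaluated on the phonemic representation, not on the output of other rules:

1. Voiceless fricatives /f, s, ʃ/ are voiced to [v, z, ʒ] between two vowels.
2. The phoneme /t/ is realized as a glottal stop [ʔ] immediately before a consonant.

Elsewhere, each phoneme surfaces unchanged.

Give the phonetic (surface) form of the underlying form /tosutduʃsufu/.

[tozuʔduʃsuvu]

/t/ — word-initial; rule 2 does not apply here → [t].
/o/ (between /t/ and /s/) is unaffected → [o].
Rule 1 applies to /s/ (between /o/ and /u/: between two vowels) → [z].
/u/ (between /s/ and /t/): no rule targets it → [u].
/t/ meets the environment for rule 2 (immediately before a consonant) → [ʔ].
/d/ (between /t/ and /u/) is unaffected → [d].
/u/ — not in any rule's target class → [u].
/ʃ/ (between /u/ and /s/): rule 1 targets it, but not between two vowels → unchanged [ʃ].
/s/ (between /ʃ/ and /u/) fails the environment for rule 1, so it stays [s].
/u/ (between /s/ and /f/): no rule targets it → [u].
/f/ — between /u/ and /u/, between two vowels — surfaces as [v] (rule 1).
/u/ stays [u].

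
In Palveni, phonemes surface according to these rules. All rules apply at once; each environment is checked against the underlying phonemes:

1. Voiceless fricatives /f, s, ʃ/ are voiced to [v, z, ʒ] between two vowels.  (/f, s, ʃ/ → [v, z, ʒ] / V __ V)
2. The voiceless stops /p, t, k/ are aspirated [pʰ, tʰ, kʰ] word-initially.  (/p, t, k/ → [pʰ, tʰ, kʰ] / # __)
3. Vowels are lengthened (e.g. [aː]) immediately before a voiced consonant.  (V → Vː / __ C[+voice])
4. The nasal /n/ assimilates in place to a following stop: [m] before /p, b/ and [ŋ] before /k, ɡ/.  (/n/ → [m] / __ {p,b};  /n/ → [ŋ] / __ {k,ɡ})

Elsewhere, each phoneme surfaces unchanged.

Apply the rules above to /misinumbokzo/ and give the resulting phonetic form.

/m/ — not in any rule's target class → [m].
/i/ (between /m/ and /s/) is in the target of rule 3 but the environment (before a voiced consonant) is not met → [i].
/s/ meets the environment for rule 1 (between two vowels) → [z].
/i/ meets the environment for rule 3 (before a voiced consonant) → [iː].
/n/ — between /i/ and /u/; rule 4 does not apply here → [n].
/u/ (between /n/ and /m/) occurs before a voiced consonant → [uː] by rule 3.
/m/ — not in any rule's target class → [m].
/b/ stays [b].
/o/ (between /b/ and /k/): rule 3 targets it, but not before a voiced consonant → unchanged [o].
/k/ (between /o/ and /z/) fails the environment for rule 2, so it stays [k].
/z/ — not in any rule's target class → [z].
/o/ — word-final; rule 3 does not apply here → [o].

[miziːnuːmbokzo]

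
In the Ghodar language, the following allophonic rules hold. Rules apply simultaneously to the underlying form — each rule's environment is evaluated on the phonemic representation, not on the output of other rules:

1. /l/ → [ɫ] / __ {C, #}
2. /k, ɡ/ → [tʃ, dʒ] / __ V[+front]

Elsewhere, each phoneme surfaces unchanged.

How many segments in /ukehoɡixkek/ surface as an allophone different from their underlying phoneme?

Segments that undergo a rule: /k/ → [tʃ] (rule 2); /ɡ/ → [dʒ] (rule 2); /k/ → [tʃ] (rule 2).
All other segments surface unchanged.

3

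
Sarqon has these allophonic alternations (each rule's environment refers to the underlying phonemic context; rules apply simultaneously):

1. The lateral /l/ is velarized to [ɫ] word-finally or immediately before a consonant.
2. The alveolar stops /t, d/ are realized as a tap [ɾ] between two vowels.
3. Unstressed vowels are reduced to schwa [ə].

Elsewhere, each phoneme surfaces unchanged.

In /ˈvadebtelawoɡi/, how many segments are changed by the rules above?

Segments that undergo a rule: /d/ → [ɾ] (rule 2); /e/ → [ə] (rule 3); /e/ → [ə] (rule 3); /a/ → [ə] (rule 3); /o/ → [ə] (rule 3); /i/ → [ə] (rule 3).
All other segments surface unchanged.

6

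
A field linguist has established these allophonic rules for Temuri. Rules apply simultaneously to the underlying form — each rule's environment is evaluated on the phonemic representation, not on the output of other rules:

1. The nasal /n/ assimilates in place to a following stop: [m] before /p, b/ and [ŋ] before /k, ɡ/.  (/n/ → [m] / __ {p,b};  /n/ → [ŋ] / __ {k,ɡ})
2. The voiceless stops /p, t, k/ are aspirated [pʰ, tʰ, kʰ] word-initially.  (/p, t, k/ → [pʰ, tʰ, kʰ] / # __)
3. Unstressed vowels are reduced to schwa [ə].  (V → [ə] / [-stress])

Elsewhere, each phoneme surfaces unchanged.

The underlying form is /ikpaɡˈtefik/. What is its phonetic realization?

[əkpəɡˈtefək]

/i/ meets the environment for rule 3 (in an unstressed syllable) → [ə].
/k/ — between /i/ and /p/; rule 2 does not apply here → [k].
/p/ (between /k/ and /a/): rule 2 targets it, but not word-initially → unchanged [p].
/a/ (between /p/ and /ɡ/) occurs in an unstressed syllable → [ə] by rule 3.
/ɡ/ (between /a/ and /t/) is unaffected → [ɡ].
/t/ (between /ɡ/ and /e/) fails the environment for rule 2, so it stays [t].
/e/ — between /t/ and /f/; rule 3 does not apply here → [e].
/f/ (between /e/ and /i/): no rule targets it → [f].
Rule 3 applies to /i/ (between /f/ and /k/: in an unstressed syllable) → [ə].
/k/ (word-final) is in the target of rule 2 but the environment (word-initially) is not met → [k].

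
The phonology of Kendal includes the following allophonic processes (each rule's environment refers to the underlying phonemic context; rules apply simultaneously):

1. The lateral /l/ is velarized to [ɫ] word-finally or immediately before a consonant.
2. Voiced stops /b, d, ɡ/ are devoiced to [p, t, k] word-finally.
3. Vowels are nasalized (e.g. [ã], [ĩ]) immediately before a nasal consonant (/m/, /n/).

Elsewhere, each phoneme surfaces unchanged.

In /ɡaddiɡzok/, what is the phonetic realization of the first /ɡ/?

/ɡ/ (word-initial): rule 2 targets it, but not word-finally → unchanged [ɡ].

[ɡ]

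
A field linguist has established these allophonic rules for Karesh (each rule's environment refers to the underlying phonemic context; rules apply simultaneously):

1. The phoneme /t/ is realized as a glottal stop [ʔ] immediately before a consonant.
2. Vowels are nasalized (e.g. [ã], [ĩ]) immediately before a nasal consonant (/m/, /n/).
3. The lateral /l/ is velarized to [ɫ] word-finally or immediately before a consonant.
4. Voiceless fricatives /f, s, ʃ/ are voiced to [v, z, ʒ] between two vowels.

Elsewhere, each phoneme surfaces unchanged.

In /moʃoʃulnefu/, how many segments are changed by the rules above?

4

Segments that undergo a rule: /ʃ/ → [ʒ] (rule 4); /ʃ/ → [ʒ] (rule 4); /l/ → [ɫ] (rule 3); /f/ → [v] (rule 4).
All other segments surface unchanged.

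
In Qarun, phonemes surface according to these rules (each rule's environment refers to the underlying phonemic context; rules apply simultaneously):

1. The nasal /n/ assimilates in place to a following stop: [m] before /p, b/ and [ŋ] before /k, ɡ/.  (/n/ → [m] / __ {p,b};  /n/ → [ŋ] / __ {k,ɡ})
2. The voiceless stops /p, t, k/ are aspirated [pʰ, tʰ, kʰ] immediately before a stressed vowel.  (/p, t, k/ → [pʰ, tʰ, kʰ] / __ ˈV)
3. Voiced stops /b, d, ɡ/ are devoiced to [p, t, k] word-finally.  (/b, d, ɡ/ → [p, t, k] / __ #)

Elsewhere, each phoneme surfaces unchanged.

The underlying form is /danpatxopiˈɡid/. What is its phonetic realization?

[dampatxopiˈɡit]

/d/ (word-initial) is in the target of rule 3 but the environment (word-finally) is not met → [d].
/a/ — not in any rule's target class → [a].
/n/ (between /a/ and /p/) occurs before a labial or velar stop → [m] by rule 1.
/p/ (between /n/ and /a/) fails the environment for rule 2, so it stays [p].
/a/ (between /p/ and /t/) is unaffected → [a].
/t/ (between /a/ and /x/) is in the target of rule 2 but the environment (immediately before a stressed vowel) is not met → [t].
/x/ (between /t/ and /o/): no rule targets it → [x].
/o/ (between /x/ and /p/): no rule targets it → [o].
/p/ (between /o/ and /i/) fails the environment for rule 2, so it stays [p].
/i/ (between /p/ and /ɡ/) is unaffected → [i].
/ɡ/ (between /i/ and /i/): rule 3 targets it, but not word-finally → unchanged [ɡ].
/i/ (between /ɡ/ and /d/): no rule targets it → [i].
/d/ meets the environment for rule 3 (word-finally) → [t].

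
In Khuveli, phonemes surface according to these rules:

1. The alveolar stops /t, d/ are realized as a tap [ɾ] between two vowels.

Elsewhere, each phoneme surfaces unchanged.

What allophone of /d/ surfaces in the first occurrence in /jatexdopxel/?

/d/ (between /x/ and /o/) fails the environment for rule 1, so it stays [d].

[d]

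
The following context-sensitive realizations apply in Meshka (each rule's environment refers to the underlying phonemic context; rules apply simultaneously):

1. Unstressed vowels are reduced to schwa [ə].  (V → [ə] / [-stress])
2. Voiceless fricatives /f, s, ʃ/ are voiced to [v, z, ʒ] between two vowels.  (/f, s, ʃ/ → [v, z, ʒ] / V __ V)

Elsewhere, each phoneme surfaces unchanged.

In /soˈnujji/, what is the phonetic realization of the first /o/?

[ə]

/o/ meets the environment for rule 1 (in an unstressed syllable) → [ə].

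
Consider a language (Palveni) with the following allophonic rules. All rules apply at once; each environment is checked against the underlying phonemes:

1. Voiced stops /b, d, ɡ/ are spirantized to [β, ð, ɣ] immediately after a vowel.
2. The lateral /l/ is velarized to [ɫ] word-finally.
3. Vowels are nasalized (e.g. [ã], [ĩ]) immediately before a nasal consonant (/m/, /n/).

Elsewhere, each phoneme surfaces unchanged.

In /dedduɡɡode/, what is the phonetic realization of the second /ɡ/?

[ɡ]

/ɡ/ (between /ɡ/ and /o/) fails the environment for rule 1, so it stays [ɡ].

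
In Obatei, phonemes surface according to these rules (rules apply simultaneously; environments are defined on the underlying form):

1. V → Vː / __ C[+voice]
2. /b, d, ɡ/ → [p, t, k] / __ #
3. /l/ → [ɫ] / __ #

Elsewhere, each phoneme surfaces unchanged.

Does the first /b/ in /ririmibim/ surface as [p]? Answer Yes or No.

No

/b/ (between /i/ and /i/) is in the target of rule 2 but the environment (word-finally) is not met → [b].
The actual realization is [b], not [p].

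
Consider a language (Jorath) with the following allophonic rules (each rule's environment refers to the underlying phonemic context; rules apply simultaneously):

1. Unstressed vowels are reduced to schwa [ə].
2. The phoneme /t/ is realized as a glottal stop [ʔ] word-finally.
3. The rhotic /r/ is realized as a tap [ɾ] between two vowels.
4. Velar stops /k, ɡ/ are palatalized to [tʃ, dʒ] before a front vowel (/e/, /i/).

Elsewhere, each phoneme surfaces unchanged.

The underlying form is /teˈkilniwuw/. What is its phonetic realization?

[təˈtʃilnəwəw]

/t/ (word-initial): rule 2 targets it, but not word-finally → unchanged [t].
/e/ (between /t/ and /k/): in an unstressed syllable, so rule 1 applies → [ə].
/k/ (between /e/ and /i/): before a front vowel, so rule 4 applies → [tʃ].
/i/ (between /k/ and /l/) is in the target of rule 1 but the environment (in an unstressed syllable) is not met → [i].
/l/ — not in any rule's target class → [l].
/n/ (between /l/ and /i/) is unaffected → [n].
/i/ — between /n/ and /w/, in an unstressed syllable — surfaces as [ə] (rule 1).
/w/ — not in any rule's target class → [w].
/u/ (between /w/ and /w/) occurs in an unstressed syllable → [ə] by rule 1.
/w/ stays [w].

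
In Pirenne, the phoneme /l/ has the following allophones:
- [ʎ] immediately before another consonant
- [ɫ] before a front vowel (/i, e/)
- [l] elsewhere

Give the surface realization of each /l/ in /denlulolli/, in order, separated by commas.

[l], [l], [ʎ], [ɫ]

Occurrence 1 (position 4): no conditioning environment matches → elsewhere allophone [l].
Occurrence 2 (position 6): no conditioning environment matches → elsewhere allophone [l].
Occurrence 3 (position 8): immediately before another consonant → [ʎ].
Occurrence 4 (position 9): before a front vowel (/i, e/) → [ɫ].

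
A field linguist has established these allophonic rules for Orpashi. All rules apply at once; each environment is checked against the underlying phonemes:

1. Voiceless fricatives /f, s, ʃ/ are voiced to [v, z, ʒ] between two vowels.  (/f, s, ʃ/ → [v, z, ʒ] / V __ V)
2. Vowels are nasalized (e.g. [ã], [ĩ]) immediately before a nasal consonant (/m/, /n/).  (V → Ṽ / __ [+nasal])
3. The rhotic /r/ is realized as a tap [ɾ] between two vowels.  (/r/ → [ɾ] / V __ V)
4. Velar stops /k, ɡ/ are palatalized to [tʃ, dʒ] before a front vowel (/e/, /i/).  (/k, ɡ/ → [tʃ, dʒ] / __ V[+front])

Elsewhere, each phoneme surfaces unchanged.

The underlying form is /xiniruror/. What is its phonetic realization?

/x/ (word-initial): no rule targets it → [x].
Rule 2 applies to /i/ (between /x/ and /n/: before a nasal consonant) → [ĩ].
/n/ (between /i/ and /i/) is unaffected → [n].
/i/ (between /n/ and /r/) is in the target of rule 2 but the environment (before a nasal consonant) is not met → [i].
/r/ meets the environment for rule 3 (between two vowels) → [ɾ].
/u/ (between /r/ and /r/) fails the environment for rule 2, so it stays [u].
/r/ (between /u/ and /o/): between two vowels, so rule 3 applies → [ɾ].
/o/ (between /r/ and /r/) fails the environment for rule 2, so it stays [o].
/r/ — word-final; rule 3 does not apply here → [r].

[xĩniɾuɾor]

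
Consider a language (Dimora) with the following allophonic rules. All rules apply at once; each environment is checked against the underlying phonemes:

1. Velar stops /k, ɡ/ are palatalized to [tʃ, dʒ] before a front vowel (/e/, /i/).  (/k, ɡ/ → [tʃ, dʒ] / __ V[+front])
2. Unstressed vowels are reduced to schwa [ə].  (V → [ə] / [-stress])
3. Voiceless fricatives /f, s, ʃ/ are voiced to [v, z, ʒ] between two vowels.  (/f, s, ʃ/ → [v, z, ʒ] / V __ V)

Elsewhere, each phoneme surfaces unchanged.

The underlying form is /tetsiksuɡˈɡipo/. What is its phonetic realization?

/t/ (word-initial): no rule targets it → [t].
/e/ (between /t/ and /t/): in an unstressed syllable, so rule 2 applies → [ə].
/t/ stays [t].
/s/ (between /t/ and /i/) fails the environment for rule 3, so it stays [s].
/i/ meets the environment for rule 2 (in an unstressed syllable) → [ə].
/k/ (between /i/ and /s/) is in the target of rule 1 but the environment (before a front vowel) is not met → [k].
/s/ (between /k/ and /u/): rule 3 targets it, but not between two vowels → unchanged [s].
/u/ meets the environment for rule 2 (in an unstressed syllable) → [ə].
/ɡ/ — between /u/ and /ɡ/; rule 1 does not apply here → [ɡ].
/ɡ/ (between /ɡ/ and /i/): before a front vowel, so rule 1 applies → [dʒ].
/i/ (between /ɡ/ and /p/): rule 2 targets it, but not in an unstressed syllable → unchanged [i].
/p/ — not in any rule's target class → [p].
/o/ — word-final, in an unstressed syllable — surfaces as [ə] (rule 2).

[tətsəksəɡˈdʒipə]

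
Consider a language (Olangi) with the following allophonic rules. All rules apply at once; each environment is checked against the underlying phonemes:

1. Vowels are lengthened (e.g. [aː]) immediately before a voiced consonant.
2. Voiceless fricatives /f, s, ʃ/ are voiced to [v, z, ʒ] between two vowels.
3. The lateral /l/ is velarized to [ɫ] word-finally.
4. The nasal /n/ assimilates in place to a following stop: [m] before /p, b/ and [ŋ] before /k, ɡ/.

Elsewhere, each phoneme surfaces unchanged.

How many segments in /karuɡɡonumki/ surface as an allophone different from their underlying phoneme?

4

Segments that undergo a rule: /a/ → [aː] (rule 1); /u/ → [uː] (rule 1); /o/ → [oː] (rule 1); /u/ → [uː] (rule 1).
All other segments surface unchanged.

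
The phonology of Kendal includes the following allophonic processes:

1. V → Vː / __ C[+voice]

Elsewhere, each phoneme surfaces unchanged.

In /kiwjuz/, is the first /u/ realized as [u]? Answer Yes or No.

/u/ (between /j/ and /z/) occurs before a voiced consonant → [uː] by rule 1.
The actual realization is [uː], not [u].

No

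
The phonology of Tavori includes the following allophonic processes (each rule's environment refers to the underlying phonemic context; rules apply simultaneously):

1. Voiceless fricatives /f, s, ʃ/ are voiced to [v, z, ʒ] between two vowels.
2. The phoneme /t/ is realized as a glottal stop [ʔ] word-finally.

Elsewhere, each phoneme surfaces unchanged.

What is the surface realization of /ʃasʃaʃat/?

[ʃasʃaʒaʔ]

/ʃ/ (word-initial): rule 1 targets it, but not between two vowels → unchanged [ʃ].
/a/ (between /ʃ/ and /s/): no rule targets it → [a].
/s/ (between /a/ and /ʃ/) is in the target of rule 1 but the environment (between two vowels) is not met → [s].
/ʃ/ (between /s/ and /a/) fails the environment for rule 1, so it stays [ʃ].
/a/ (between /ʃ/ and /ʃ/) is unaffected → [a].
/ʃ/ meets the environment for rule 1 (between two vowels) → [ʒ].
/a/ stays [a].
/t/ (word-final) occurs word-finally → [ʔ] by rule 2.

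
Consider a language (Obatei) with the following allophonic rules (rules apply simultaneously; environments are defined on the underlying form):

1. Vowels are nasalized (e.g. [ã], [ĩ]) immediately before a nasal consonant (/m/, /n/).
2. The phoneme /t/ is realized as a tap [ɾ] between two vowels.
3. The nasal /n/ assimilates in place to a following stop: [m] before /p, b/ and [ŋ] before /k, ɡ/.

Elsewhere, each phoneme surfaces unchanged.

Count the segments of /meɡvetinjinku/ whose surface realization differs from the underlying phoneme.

4

Segments that undergo a rule: /t/ → [ɾ] (rule 2); /i/ → [ĩ] (rule 1); /i/ → [ĩ] (rule 1); /n/ → [ŋ] (rule 3).
All other segments surface unchanged.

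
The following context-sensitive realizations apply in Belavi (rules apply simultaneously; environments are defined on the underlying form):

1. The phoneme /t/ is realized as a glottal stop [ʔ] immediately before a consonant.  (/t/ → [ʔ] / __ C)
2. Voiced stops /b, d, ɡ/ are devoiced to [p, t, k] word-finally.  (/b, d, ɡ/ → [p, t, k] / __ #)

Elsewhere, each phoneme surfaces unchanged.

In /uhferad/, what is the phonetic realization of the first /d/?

[t]

/d/ — word-final, word-finally — surfaces as [t] (rule 2).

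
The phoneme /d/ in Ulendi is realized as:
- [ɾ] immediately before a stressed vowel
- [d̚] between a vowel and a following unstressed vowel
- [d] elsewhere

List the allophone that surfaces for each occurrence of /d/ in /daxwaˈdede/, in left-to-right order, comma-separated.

Occurrence 1 (position 1): no conditioning environment matches → elsewhere allophone [d].
Occurrence 2 (position 6): immediately before a stressed vowel → [ɾ].
Occurrence 3 (position 8): between a vowel and a following unstressed vowel → [d̚].

[d], [ɾ], [d̚]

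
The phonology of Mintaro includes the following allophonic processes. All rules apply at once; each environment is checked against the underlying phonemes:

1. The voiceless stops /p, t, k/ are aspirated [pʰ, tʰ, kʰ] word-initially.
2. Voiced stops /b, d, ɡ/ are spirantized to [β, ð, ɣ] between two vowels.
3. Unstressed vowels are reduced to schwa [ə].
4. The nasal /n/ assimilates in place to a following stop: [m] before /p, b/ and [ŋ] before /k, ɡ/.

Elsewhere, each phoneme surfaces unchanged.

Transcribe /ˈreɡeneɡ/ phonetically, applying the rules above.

/r/ (word-initial): no rule targets it → [r].
/e/ — between /r/ and /ɡ/; rule 3 does not apply here → [e].
/ɡ/ meets the environment for rule 2 (between two vowels) → [ɣ].
/e/ — between /ɡ/ and /n/, in an unstressed syllable — surfaces as [ə] (rule 3).
/n/ (between /e/ and /e/): rule 4 targets it, but not before a labial or velar stop → unchanged [n].
Rule 3 applies to /e/ (between /n/ and /ɡ/: in an unstressed syllable) → [ə].
/ɡ/ (word-final): rule 2 targets it, but not between two vowels → unchanged [ɡ].

[ˈreɣənəɡ]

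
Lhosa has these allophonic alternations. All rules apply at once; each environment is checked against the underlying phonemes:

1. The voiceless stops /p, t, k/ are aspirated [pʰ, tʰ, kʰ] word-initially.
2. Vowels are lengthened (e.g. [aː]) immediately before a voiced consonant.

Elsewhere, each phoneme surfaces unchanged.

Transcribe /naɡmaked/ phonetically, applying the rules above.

/n/ stays [n].
/a/ (between /n/ and /ɡ/) occurs before a voiced consonant → [aː] by rule 2.
/ɡ/ — not in any rule's target class → [ɡ].
/m/ stays [m].
/a/ (between /m/ and /k/) fails the environment for rule 2, so it stays [a].
/k/ (between /a/ and /e/) fails the environment for rule 1, so it stays [k].
/e/ (between /k/ and /d/) occurs before a voiced consonant → [eː] by rule 2.
/d/ stays [d].

[naːɡmakeːd]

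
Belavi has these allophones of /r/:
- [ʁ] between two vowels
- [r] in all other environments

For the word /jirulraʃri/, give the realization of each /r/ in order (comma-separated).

Occurrence 1 (position 3): between two vowels → [ʁ].
Occurrence 2 (position 6): no conditioning environment matches → elsewhere allophone [r].
Occurrence 3 (position 9): no conditioning environment matches → elsewhere allophone [r].

[ʁ], [r], [r]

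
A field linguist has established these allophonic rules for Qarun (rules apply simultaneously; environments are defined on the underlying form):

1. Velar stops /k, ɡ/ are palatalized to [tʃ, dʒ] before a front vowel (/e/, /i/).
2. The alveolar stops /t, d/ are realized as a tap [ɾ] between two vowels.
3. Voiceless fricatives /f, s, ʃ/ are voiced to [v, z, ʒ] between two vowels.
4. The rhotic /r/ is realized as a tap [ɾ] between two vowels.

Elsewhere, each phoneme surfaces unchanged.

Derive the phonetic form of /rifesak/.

[rivezak]

/r/ — word-initial; rule 4 does not apply here → [r].
/i/ (between /r/ and /f/): no rule targets it → [i].
Rule 3 applies to /f/ (between /i/ and /e/: between two vowels) → [v].
/e/ (between /f/ and /s/) is unaffected → [e].
/s/ — between /e/ and /a/, between two vowels — surfaces as [z] (rule 3).
/a/ (between /s/ and /k/): no rule targets it → [a].
/k/ (word-final): rule 1 targets it, but not before a front vowel → unchanged [k].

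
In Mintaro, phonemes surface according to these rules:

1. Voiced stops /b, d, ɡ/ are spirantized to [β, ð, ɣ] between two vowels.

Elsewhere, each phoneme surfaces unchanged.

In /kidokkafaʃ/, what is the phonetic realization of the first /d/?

[ð]

/d/ meets the environment for rule 1 (between two vowels) → [ð].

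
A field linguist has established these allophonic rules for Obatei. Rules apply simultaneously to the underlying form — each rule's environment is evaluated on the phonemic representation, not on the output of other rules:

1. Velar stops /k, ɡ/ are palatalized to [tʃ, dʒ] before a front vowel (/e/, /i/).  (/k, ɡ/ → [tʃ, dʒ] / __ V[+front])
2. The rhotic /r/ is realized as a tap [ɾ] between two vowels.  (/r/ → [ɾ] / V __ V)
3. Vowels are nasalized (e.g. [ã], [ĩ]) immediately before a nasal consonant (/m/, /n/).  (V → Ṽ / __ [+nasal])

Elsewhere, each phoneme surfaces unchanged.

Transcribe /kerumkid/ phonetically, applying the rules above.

/k/ meets the environment for rule 1 (before a front vowel) → [tʃ].
/e/ (between /k/ and /r/): rule 3 targets it, but not before a nasal consonant → unchanged [e].
/r/ meets the environment for rule 2 (between two vowels) → [ɾ].
Rule 3 applies to /u/ (between /r/ and /m/: before a nasal consonant) → [ũ].
/m/ stays [m].
Rule 1 applies to /k/ (between /m/ and /i/: before a front vowel) → [tʃ].
/i/ (between /k/ and /d/) fails the environment for rule 3, so it stays [i].
/d/ (word-final) is unaffected → [d].

[tʃeɾũmtʃid]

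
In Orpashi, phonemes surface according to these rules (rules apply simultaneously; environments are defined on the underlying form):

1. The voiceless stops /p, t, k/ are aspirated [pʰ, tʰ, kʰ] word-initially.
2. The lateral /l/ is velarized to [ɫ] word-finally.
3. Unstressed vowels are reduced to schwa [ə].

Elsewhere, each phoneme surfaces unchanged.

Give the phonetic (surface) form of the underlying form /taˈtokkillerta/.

/t/ (word-initial): word-initially, so rule 1 applies → [tʰ].
/a/ (between /t/ and /t/): in an unstressed syllable, so rule 3 applies → [ə].
/t/ (between /a/ and /o/): rule 1 targets it, but not word-initially → unchanged [t].
/o/ (between /t/ and /k/) fails the environment for rule 3, so it stays [o].
/k/ — between /o/ and /k/; rule 1 does not apply here → [k].
/k/ (between /k/ and /i/): rule 1 targets it, but not word-initially → unchanged [k].
/i/ meets the environment for rule 3 (in an unstressed syllable) → [ə].
/l/ (between /i/ and /l/): rule 2 targets it, but not word-finally → unchanged [l].
/l/ (between /l/ and /e/): rule 2 targets it, but not word-finally → unchanged [l].
/e/ (between /l/ and /r/) occurs in an unstressed syllable → [ə] by rule 3.
/t/ (between /r/ and /a/) fails the environment for rule 1, so it stays [t].
/a/ (word-final): in an unstressed syllable, so rule 3 applies → [ə].

[tʰəˈtokkəllərtə]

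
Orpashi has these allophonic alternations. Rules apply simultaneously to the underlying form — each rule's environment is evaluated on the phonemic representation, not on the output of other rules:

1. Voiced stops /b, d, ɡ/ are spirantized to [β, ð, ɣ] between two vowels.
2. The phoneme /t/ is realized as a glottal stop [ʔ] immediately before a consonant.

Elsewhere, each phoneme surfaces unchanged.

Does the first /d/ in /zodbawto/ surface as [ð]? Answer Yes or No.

No

/d/ (between /o/ and /b/) fails the environment for rule 1, so it stays [d].
The actual realization is [d], not [ð].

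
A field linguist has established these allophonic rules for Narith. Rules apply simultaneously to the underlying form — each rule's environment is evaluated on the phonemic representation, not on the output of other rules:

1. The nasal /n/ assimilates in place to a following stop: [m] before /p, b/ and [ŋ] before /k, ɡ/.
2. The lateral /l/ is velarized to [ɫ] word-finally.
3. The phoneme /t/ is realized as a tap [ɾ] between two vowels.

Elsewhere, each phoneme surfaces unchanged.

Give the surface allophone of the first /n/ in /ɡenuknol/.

[n]

/n/ (between /e/ and /u/): rule 1 targets it, but not before a labial or velar stop → unchanged [n].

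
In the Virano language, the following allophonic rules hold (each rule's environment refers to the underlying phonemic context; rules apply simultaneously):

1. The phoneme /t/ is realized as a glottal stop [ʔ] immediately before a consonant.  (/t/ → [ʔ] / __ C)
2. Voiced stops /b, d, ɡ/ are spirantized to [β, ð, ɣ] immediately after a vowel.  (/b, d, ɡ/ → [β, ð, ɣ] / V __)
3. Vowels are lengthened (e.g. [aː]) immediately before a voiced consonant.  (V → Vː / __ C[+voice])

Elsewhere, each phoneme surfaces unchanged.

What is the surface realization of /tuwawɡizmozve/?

/t/ (word-initial): rule 1 targets it, but not immediately before a consonant → unchanged [t].
/u/ (between /t/ and /w/) occurs before a voiced consonant → [uː] by rule 3.
/a/ (between /w/ and /w/): before a voiced consonant, so rule 3 applies → [aː].
/ɡ/ (between /w/ and /i/) is in the target of rule 2 but the environment (immediately after a vowel) is not met → [ɡ].
/i/ meets the environment for rule 3 (before a voiced consonant) → [iː].
/o/ — between /m/ and /z/, before a voiced consonant — surfaces as [oː] (rule 3).
/e/ (word-final) fails the environment for rule 3, so it stays [e].

[tuːwaːwɡiːzmoːzve]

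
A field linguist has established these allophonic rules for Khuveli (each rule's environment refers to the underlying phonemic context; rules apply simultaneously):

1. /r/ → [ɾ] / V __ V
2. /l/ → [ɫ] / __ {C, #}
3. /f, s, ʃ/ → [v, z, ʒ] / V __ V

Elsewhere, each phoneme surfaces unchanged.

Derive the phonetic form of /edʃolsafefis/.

[edʃoɫsavevis]

/e/ stays [e].
/d/ — not in any rule's target class → [d].
/ʃ/ — between /d/ and /o/; rule 3 does not apply here → [ʃ].
/o/ (between /ʃ/ and /l/) is unaffected → [o].
/l/ (between /o/ and /s/): word-finally or immediately before a consonant, so rule 2 applies → [ɫ].
/s/ (between /l/ and /a/) is in the target of rule 3 but the environment (between two vowels) is not met → [s].
/a/ (between /s/ and /f/) is unaffected → [a].
/f/ — between /a/ and /e/, between two vowels — surfaces as [v] (rule 3).
/e/ (between /f/ and /f/) is unaffected → [e].
/f/ (between /e/ and /i/) occurs between two vowels → [v] by rule 3.
/i/ (between /f/ and /s/) is unaffected → [i].
/s/ (word-final) is in the target of rule 3 but the environment (between two vowels) is not met → [s].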